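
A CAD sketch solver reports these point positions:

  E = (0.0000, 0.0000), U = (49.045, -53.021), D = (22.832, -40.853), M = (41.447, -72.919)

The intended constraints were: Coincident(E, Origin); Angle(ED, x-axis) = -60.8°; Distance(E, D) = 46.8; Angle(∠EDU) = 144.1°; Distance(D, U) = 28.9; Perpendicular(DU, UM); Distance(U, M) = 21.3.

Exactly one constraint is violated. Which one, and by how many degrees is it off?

Perpendicular(DU, UM) — off by 4.00°.

E = (0.00, 0.00) ✓; ED at -60.80° ✓; |ED| = 46.80 ✓; ∠EDU = 144.1° ✓; |DU| = 28.90 ✓; ∠(DU, UM) = 86.00° ✗; |UM| = 21.30 ✓.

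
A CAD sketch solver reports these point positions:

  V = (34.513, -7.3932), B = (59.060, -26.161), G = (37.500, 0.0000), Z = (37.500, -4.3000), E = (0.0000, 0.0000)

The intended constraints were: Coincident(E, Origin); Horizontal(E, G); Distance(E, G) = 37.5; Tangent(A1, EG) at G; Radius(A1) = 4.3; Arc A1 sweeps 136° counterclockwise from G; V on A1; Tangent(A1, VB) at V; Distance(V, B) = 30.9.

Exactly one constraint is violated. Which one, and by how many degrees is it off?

Tangent(A1, VB) at V — off by 6.60°.

E = (0.00, 0.00) ✓; E.y = 0.00, G.y = 0.00 ✓; |EG| = 37.50 ✓; ∠(ZG, GE) = 90.00° ✓; |ZG| = 4.300 ✓; bearing(Z→V) − bearing(Z→G) = 136.0° ✓; |ZV| = 4.300 ✓; ∠(ZV, VB) = 83.40° ✗; |VB| = 30.90 ✓.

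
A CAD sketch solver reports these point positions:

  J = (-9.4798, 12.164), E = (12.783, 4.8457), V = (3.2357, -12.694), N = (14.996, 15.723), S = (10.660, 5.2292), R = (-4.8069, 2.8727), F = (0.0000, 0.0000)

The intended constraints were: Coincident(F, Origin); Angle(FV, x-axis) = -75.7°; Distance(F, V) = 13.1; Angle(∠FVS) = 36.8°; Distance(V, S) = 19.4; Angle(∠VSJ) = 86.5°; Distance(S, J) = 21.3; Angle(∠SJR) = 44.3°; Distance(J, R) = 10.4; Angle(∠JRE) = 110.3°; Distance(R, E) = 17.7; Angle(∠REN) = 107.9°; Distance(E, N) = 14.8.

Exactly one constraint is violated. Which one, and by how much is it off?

Distance(E, N) = 14.8 — off by 3.70.

F = (0.00, 0.00) ✓; FV at -75.70° ✓; |FV| = 13.10 ✓; ∠FVS = 36.80° ✓; |VS| = 19.40 ✓; ∠VSJ = 86.50° ✓; |SJ| = 21.30 ✓; ∠SJR = 44.30° ✓; |JR| = 10.40 ✓; ∠JRE = 110.3° ✓; |RE| = 17.70 ✓; ∠REN = 107.9° ✓; |EN| = 11.10 ✗.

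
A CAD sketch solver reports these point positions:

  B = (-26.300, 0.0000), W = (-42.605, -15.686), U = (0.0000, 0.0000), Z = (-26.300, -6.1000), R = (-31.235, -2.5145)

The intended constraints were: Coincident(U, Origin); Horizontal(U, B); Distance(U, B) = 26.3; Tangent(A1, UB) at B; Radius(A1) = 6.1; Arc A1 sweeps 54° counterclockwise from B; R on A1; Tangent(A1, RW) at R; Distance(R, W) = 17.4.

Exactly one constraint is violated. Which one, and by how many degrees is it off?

Tangent(A1, RW) at R — off by 4.80°.

U = (0.00, 0.00) ✓; U.y = 0.00, B.y = 0.00 ✓; |UB| = 26.30 ✓; ∠(ZB, BU) = 90.00° ✓; |ZB| = 6.100 ✓; bearing(Z→R) − bearing(Z→B) = 54.00° ✓; |ZR| = 6.100 ✓; ∠(ZR, RW) = 94.80° ✗; |RW| = 17.40 ✓.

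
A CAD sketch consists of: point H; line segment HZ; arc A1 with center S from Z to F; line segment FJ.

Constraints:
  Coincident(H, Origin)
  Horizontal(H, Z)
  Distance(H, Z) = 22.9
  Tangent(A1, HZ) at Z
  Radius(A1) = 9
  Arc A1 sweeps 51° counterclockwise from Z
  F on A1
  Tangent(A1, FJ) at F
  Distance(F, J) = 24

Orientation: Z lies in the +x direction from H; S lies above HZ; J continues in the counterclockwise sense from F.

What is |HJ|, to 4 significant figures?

50.08

H is at the origin; H and Z share the same y with |HZ| = 22.9 and Z on the +x side, so Z = (22.90, 0.000). A1 meets HZ tangentially, so SZ is at right angles to HZ, so S = Z + (0, 9) = (22.90, 9.000). On A1, Z sits at bearing -90° from S; a 51° counterclockwise sweep puts F at bearing -39°, so F = S + 9.0·(cos -39°, sin -39°) = (29.89, 3.336). A1 meets FJ tangentially, so SF is at right angles to FJ, so FJ runs along (−sin -39°, cos -39°); with |FJ| = 24.0, J = (45.00, 21.99). Then |HJ| = |J − H| = 50.08.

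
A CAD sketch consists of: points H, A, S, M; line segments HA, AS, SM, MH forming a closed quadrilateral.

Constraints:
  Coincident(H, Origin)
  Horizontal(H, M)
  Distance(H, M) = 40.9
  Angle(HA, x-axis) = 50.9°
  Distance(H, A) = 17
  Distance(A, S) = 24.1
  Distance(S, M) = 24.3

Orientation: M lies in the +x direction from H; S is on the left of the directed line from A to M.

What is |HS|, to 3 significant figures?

40.0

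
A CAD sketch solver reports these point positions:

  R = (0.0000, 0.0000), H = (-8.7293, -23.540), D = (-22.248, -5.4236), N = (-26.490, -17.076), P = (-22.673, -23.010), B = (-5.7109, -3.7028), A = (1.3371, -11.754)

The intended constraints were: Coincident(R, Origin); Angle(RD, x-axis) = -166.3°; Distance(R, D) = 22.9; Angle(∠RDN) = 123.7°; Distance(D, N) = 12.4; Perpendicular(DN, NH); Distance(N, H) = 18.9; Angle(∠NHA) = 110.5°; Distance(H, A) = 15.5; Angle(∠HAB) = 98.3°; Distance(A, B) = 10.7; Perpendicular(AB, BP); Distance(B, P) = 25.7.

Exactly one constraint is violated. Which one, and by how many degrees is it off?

Perpendicular(AB, BP) — off by 7.50°.

R = (0.00, 0.00) ✓; RD at -166.3° ✓; |RD| = 22.90 ✓; ∠RDN = 123.7° ✓; |DN| = 12.40 ✓; ∠(DN, NH) = 90.00° ✓; |NH| = 18.90 ✓; ∠NHA = 110.5° ✓; |HA| = 15.50 ✓; ∠HAB = 98.30° ✓; |AB| = 10.70 ✓; ∠(AB, BP) = 97.50° ✗; |BP| = 25.70 ✓.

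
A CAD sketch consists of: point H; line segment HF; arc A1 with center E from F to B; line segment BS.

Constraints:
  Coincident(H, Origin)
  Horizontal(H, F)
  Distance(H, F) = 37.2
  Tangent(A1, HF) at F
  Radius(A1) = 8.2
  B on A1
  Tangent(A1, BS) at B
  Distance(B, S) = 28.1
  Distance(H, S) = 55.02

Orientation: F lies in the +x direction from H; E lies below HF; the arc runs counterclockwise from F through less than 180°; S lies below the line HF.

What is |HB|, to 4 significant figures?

31.73

H is at the origin; H and F share the same y with |HF| = 37.2 and F on the +x side, so F = (37.20, 0.000). The tangent condition forces EF to be normal to HF, so E = F + (0, -8.2) = (37.20, -8.200). Since EB ⟂ BS (tangency), |ES| = √(8.2² + 28.1²) = 29.27 regardless of where B sits on A1. So S lies on both circle(H, 55.02) and circle(E, 29.27); the below-HF intersection is S = (40.46, -37.29). B is the foot of the tangent from S: B = (29.63, -11.36).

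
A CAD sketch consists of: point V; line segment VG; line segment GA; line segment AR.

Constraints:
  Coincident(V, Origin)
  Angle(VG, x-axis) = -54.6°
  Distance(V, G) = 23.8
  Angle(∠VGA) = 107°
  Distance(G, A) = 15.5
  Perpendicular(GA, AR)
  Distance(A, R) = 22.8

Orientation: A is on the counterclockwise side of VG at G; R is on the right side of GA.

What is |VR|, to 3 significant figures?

50.8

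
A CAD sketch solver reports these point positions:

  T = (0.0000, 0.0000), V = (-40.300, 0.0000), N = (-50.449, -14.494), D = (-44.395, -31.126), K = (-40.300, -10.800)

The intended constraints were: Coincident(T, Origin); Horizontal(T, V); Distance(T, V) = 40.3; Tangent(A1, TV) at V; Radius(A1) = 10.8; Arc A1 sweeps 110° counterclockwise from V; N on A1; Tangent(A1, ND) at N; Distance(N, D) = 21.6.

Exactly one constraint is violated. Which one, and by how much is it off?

Distance(N, D) = 21.6 — off by 3.90.

T = (0.00, 0.00) ✓; T.y = 0.00, V.y = 0.00 ✓; |TV| = 40.30 ✓; ∠(KV, VT) = 90.00° ✓; |KV| = 10.80 ✓; bearing(K→N) − bearing(K→V) = 110.0° ✓; |KN| = 10.80 ✓; ∠(KN, ND) = 90.00° ✓; |ND| = 17.70 ✗.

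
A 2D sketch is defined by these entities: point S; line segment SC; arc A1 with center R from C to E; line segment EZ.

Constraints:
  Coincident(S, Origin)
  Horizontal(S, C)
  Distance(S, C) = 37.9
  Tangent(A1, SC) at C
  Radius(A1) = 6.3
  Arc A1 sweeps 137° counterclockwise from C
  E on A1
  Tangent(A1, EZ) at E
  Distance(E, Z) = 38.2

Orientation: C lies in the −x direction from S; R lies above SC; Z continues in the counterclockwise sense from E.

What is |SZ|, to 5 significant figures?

71.787

S is at the origin; S and C share the same y with |SC| = 37.9 and C on the −x side, so C = (-37.900, 0.0000). The tangent condition forces RC to be normal to SC, so R = C + (0, 6.3) = (-37.900, 6.3000). On A1, C sits at bearing -90° from R; a 137° counterclockwise sweep puts E at bearing 47°, so E = R + 6.3·(cos 47°, sin 47°) = (-33.603, 10.908). Tangency of A1 to EZ means the radius RE is perpendicular to EZ, so EZ runs along (−sin 47°, cos 47°); with |EZ| = 38.2, Z = (-61.541, 36.960). Then |SZ| = |Z − S| = 71.787.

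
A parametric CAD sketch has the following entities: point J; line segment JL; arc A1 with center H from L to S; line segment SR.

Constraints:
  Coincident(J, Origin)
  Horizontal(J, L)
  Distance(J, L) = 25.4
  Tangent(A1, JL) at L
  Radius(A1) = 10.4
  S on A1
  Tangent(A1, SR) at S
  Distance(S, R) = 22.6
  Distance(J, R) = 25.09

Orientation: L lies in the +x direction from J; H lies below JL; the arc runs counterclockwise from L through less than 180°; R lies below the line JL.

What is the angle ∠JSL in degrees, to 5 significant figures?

132.95°

J is at the origin; J and L share the same y with |JL| = 25.4 and L on the +x side, so L = (25.400, 0.0000). A1 meets JL tangentially, so HL is at right angles to JL, so H = L + (0, -10.4) = (25.400, -10.400). Since HS ⟂ SR (tangency), |HR| = √(10.4² + 22.6²) = 24.878 regardless of where S sits on A1. So R lies on both circle(J, 25.09) and circle(H, 24.878); the below-JL intersection is R = (4.9679, -24.593). S is the foot of the tangent from R: S = (16.439, -5.1211).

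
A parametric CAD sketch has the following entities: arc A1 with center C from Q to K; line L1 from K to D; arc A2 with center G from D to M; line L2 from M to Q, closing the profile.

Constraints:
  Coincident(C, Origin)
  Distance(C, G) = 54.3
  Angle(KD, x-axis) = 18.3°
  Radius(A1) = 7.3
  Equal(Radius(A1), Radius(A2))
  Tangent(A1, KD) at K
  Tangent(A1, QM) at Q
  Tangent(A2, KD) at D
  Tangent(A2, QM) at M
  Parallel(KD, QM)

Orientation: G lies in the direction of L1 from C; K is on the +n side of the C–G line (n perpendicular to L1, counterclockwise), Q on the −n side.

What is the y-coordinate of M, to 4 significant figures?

10.12

The slot axis is L1's direction at 18.3°, so u = (cos 18.3°, sin 18.3°) = (0.9494, 0.3140) and n = (−sin 18.3°, cos 18.3°) = (-0.3140, 0.9494). C is at the origin and G lies 54.3 along u from C, so G = 54.3·u = (51.55, 17.05). Tangency of A1 to both parallel lines with radius 7.3 puts K and Q at C ± 7.3·n: K = (-2.292, 6.931), Q = (2.292, -6.931). Equal radii place D and M the same way about G: D = G + 7.3·n = (49.26, 23.98), M = G − 7.3·n = (53.85, 10.12). So M.y = 10.12.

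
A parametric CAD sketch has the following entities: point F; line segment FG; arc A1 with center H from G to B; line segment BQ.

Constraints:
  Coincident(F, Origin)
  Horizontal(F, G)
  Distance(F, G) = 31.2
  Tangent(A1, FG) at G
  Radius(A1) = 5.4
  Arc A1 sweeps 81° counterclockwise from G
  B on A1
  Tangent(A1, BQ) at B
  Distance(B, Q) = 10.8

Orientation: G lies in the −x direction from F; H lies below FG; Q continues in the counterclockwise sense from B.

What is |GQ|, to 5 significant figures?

16.764

On A1, G sits at bearing 90° from H; an 81° counterclockwise sweep puts B at bearing 171°, so B = H + 5.4·(cos 171°, sin 171°) = (-36.534, -4.5553). A1 meets BQ tangentially, so HB is at right angles to BQ, so BQ runs along (−sin 171°, cos 171°); with |BQ| = 10.8, Q = (-38.223, -15.222). Then |GQ| = |Q − G| = 16.764.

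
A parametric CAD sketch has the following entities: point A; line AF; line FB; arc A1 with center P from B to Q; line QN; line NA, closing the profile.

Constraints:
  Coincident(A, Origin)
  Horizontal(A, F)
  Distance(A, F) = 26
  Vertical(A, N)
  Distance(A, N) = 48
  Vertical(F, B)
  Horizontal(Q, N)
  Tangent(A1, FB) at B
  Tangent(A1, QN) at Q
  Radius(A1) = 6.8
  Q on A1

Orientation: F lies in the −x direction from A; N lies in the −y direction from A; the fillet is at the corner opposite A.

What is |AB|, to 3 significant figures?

48.7

A is at the origin; A and F share the same y with |AF| = 26.0 and F on the −x side, so F = (-26.0, 0.00). A and N share the same x with |AN| = 48.0 and N on the −y side, so N = (0.00, -48.0). The virtual corner opposite A is at (-26.0, -48.0). A1 meets FB tangentially, so PB is at right angles to FB and tangency of A1 to QN means the radius PQ is perpendicular to QN, with radius 6.8, so the center P sits 6.8 in from both sides at P = (-19.2, -41.2). That places the tangent points at B = (-26.0, -41.2) on FB and Q = (-19.2, -48.0) on QN. Then |AB| = |B − A| = 48.7.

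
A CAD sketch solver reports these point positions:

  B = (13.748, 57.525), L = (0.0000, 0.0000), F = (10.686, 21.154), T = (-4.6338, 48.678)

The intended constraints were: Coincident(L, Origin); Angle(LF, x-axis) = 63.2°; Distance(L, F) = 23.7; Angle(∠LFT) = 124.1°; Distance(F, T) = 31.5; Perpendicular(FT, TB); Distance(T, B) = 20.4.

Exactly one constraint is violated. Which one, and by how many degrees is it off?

Perpendicular(FT, TB) — off by 3.40°.

L = (0.00, 0.00) ✓; LF at 63.20° ✓; |LF| = 23.70 ✓; ∠LFT = 124.1° ✓; |FT| = 31.50 ✓; ∠(FT, TB) = 93.40° ✗; |TB| = 20.40 ✓.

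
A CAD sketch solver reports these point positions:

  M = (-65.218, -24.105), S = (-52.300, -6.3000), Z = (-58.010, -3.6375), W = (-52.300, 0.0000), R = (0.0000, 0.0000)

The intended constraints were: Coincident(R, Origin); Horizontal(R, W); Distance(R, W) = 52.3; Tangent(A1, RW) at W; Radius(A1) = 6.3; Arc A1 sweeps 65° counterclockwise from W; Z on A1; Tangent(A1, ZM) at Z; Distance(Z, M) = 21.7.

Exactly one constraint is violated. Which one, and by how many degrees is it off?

Tangent(A1, ZM) at Z — off by 5.60°.

R = (0.00, 0.00) ✓; R.y = 0.00, W.y = 0.00 ✓; |RW| = 52.30 ✓; ∠(SW, WR) = 90.00° ✓; |SW| = 6.300 ✓; bearing(S→Z) − bearing(S→W) = 65.00° ✓; |SZ| = 6.300 ✓; ∠(SZ, ZM) = 84.40° ✗; |ZM| = 21.70 ✓.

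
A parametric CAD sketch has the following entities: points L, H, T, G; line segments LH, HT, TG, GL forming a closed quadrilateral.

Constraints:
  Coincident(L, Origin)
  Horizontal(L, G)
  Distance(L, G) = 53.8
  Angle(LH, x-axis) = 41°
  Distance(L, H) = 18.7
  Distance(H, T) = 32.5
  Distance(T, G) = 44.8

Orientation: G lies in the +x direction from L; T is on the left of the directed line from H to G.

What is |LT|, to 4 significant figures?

50.79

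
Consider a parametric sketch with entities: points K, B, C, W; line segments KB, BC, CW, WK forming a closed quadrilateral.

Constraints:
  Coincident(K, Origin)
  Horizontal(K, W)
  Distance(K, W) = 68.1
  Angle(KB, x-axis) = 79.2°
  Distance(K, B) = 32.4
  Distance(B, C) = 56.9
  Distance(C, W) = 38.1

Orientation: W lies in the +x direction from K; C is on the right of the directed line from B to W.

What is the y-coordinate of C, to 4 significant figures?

-17.58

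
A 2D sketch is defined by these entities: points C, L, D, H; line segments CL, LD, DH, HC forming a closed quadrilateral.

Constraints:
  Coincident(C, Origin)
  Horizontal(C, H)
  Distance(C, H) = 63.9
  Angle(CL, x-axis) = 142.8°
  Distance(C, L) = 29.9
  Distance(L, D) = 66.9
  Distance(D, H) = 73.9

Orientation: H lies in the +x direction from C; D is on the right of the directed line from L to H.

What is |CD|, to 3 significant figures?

43.1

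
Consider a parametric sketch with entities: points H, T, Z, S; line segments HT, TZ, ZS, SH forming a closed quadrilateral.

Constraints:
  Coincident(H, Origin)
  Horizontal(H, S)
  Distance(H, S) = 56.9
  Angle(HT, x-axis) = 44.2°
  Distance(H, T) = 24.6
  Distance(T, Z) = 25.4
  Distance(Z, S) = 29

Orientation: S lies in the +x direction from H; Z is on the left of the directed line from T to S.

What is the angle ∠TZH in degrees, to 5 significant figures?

13.125°

H is at the origin; H and S share the same y with |HS| = 56.9 and S in +x, so S = (56.9, 0). HT runs at 44.2° with |HT| = 24.6, so T = (17.636, 17.150). Z is determined by |TZ| = 25.4 and |ZS| = 29.0 together: it lies at the intersection of circle(T, 25.4) and circle(S, 29.0). With |TS| = 42.846, the foot of the radical line on TS is 19.138 from T and the perpendicular offset is √(25.4² − 19.138²) = 16.701. Taking the left-of-TS solution: Z = (41.859, 24.794).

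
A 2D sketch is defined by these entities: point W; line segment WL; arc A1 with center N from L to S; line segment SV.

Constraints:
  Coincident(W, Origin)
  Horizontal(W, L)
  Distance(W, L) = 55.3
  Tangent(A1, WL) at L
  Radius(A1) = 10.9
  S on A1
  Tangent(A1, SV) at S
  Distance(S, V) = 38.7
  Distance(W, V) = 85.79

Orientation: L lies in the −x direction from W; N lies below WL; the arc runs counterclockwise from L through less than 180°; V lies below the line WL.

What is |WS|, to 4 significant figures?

66.78

Checks: |NS| = 10.90 ✓; ∠(NS, SV) = 90.00° ✓; |SV| = 38.70 ✓; |WV| = 85.79 ✓.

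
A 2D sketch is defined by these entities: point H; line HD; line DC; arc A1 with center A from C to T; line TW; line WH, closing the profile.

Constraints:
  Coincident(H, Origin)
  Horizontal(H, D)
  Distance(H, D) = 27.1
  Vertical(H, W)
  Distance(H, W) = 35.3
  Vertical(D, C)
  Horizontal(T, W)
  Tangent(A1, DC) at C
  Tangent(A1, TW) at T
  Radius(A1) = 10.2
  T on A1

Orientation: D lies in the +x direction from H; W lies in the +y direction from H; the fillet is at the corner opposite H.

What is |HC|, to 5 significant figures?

36.938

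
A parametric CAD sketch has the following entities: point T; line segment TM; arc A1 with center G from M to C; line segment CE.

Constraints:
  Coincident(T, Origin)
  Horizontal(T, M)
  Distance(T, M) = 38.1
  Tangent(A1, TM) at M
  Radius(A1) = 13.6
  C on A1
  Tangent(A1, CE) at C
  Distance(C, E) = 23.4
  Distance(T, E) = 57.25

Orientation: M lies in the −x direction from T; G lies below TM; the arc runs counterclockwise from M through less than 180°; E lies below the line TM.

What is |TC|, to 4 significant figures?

54.00

T is at the origin; T and M share the same y with |TM| = 38.1 and M on the −x side, so M = (-38.10, 0.000). A1 meets TM tangentially, so GM is at right angles to TM, so G = M + (0, -13.6) = (-38.10, -13.60). Since GC ⟂ CE (tangency), |GE| = √(13.6² + 23.4²) = 27.07 regardless of where C sits on A1. So E lies on both circle(T, 57.25) and circle(G, 27.07); the below-TM intersection is E = (-40.40, -40.57). C is the foot of the tangent from E: C = (-50.40, -19.41).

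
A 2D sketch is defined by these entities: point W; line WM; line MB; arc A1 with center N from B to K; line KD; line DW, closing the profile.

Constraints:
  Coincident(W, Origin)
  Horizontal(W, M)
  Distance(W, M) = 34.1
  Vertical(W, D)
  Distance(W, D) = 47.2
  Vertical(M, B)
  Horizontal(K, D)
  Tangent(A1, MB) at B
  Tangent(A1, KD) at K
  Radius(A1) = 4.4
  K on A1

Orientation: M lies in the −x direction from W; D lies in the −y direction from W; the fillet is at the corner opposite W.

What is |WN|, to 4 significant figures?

52.10

W is at the origin; WM is horizontal with |WM| = 34.1 and M on the −x side, so M = (-34.10, 0.000). W and D share the same x with |WD| = 47.2 and D on the −y side, so D = (0.000, -47.20). The virtual corner opposite W is at (-34.10, -47.20). Since A1 is tangent to MB there, NB ⟂ MB and since A1 is tangent to KD there, NK ⟂ KD, with radius 4.4, so the center N sits 4.4 in from both sides at N = (-29.70, -42.80). Then |WN| = |N − W| = 52.10.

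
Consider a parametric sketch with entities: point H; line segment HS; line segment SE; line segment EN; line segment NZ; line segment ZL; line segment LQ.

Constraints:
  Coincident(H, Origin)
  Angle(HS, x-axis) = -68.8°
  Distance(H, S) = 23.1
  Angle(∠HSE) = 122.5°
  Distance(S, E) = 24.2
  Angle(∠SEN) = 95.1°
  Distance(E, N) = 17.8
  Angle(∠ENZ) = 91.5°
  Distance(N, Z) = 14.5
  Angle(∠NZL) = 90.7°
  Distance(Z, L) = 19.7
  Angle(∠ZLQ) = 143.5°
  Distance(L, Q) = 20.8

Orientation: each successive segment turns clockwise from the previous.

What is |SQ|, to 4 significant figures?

26.40

∠NZL = 90.7° gives ZL at -29.00° from the x-axis; with |ZL| = 19.7, L = (3.215, -28.77). ∠ZLQ = 143.5° gives LQ at -65.50° from the x-axis; with |LQ| = 20.8, Q = (11.84, -47.70). Then |SQ| = |Q − S| = 26.40.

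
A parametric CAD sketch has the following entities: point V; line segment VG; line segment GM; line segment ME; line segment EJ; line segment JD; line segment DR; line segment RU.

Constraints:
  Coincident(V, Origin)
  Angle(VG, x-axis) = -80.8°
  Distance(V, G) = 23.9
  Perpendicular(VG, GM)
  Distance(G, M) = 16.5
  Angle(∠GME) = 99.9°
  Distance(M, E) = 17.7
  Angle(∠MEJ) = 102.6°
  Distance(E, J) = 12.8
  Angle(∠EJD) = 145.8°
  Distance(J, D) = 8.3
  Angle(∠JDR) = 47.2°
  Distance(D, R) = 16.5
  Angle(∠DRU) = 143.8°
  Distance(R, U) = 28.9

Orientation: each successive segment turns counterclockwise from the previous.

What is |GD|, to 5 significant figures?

20.656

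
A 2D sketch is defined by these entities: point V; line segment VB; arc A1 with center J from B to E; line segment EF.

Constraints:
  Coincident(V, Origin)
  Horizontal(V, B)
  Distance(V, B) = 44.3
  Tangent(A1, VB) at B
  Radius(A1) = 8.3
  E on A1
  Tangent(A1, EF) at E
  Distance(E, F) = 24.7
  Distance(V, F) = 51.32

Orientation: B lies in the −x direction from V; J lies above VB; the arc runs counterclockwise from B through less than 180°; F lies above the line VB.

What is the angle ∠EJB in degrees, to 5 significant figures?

96.093°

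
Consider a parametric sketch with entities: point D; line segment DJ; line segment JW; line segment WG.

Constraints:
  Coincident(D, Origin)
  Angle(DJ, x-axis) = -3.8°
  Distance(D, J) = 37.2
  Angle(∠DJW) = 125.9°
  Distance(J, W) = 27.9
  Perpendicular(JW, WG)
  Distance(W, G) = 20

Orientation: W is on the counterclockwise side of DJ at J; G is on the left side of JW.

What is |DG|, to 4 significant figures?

50.74

D is at the origin; DJ runs at -3.8° with length 37.2, so J = 37.2·(cos -3.8°, sin -3.8°) = (37.12, -2.465). ∠DJW = 125.9°, so JW runs at -3.8° + (180° − 125.9°) = 50.30° from the x-axis; with |JW| = 27.9, W = J + 27.9·(cos 50.30°, sin 50.30°) = (54.94, 19.00). JW ⟂ WG; with |WG| = 20.0 on the left of JW, G = W + 20.0·(-0.7694, 0.6388) = (39.55, 31.78). Then |DG| = |G − D| = 50.74.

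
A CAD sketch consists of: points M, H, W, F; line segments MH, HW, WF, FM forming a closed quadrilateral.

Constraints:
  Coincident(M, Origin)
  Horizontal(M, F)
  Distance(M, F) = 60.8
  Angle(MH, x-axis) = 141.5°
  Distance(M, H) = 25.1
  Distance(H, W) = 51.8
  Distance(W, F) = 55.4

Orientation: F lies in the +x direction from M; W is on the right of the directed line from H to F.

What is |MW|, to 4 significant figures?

28.17

M is at the origin; M and F share the same y with |MF| = 60.8 and F in +x, so F = (60.8, 0). MH runs at 141.5° with |MH| = 25.1, so H = (-19.64, 15.63). W is determined by |HW| = 51.8 and |WF| = 55.4 together: it lies at the intersection of circle(H, 51.8) and circle(F, 55.4). With |HF| = 81.95, the foot of the radical line on HF is 38.62 from H and the perpendicular offset is √(51.8² − 38.62²) = 34.52. Taking the right-of-HF solution: W = (11.68, -25.63).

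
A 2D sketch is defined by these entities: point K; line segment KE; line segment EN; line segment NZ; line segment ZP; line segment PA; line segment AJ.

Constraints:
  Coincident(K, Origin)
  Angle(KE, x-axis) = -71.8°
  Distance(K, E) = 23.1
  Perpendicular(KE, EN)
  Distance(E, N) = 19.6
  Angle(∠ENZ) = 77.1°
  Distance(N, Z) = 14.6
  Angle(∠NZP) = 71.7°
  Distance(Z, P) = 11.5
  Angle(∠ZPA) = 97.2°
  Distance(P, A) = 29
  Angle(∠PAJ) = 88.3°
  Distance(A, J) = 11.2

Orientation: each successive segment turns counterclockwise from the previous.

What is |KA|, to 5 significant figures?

45.189

∠NZP = 71.7° gives ZP at -130.60° from the x-axis; with |ZP| = 11.5, P = (10.809, -12.053). ∠ZPA = 97.2° gives PA at -47.800° from the x-axis; with |PA| = 29.0, A = (30.289, -33.536). Then |KA| = |A − K| = 45.189.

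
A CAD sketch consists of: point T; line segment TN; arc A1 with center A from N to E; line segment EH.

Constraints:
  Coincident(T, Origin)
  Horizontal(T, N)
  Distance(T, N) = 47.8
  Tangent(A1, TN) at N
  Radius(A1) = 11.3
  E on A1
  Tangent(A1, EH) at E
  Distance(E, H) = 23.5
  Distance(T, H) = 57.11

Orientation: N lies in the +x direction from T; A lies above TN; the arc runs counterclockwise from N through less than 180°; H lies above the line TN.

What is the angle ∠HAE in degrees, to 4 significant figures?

64.32°

Checks: T.y = 0.00, N.y = 0.00 ✓; |AE| = 11.30 ✓; ∠(AE, EH) = 90.00° ✓; |EH| = 23.50 ✓; |TH| = 57.11 ✓.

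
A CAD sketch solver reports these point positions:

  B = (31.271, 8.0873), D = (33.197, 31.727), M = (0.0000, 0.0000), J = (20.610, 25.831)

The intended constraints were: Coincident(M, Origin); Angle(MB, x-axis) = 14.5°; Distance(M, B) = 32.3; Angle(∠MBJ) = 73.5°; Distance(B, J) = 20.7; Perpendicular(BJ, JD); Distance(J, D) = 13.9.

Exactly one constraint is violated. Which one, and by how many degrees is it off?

Perpendicular(BJ, JD) — off by 5.90°.

M = (0.00, 0.00) ✓; MB at 14.50° ✓; |MB| = 32.30 ✓; ∠MBJ = 73.50° ✓; |BJ| = 20.70 ✓; ∠(BJ, JD) = 95.90° ✗; |JD| = 13.90 ✓.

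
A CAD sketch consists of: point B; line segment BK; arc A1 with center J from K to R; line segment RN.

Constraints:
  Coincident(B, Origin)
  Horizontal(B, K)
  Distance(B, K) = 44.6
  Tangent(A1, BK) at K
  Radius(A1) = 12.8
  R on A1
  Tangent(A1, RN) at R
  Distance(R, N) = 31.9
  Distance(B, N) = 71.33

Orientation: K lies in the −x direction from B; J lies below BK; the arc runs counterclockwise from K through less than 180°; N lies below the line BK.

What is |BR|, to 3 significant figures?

59.0

B is at the origin; B and K share the same y with |BK| = 44.6 and K on the −x side, so K = (-44.6, 0.00). A1 meets BK tangentially, so JK is at right angles to BK, so J = K + (0, -12.8) = (-44.6, -12.8). Since JR ⟂ RN (tangency), |JN| = √(12.8² + 31.9²) = 34.4 regardless of where R sits on A1. So N lies on both circle(B, 71.33) and circle(J, 34.4); the below-BK intersection is N = (-54.8, -45.6). R is the foot of the tangent from N: R = (-57.4, -13.8).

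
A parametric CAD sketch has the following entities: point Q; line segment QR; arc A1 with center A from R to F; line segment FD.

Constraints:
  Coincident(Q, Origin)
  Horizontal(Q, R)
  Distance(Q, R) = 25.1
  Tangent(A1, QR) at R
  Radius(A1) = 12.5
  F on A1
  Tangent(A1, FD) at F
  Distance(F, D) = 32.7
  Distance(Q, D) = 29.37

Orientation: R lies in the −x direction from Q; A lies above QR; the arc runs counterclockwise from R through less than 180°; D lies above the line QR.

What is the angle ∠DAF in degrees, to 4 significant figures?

69.08°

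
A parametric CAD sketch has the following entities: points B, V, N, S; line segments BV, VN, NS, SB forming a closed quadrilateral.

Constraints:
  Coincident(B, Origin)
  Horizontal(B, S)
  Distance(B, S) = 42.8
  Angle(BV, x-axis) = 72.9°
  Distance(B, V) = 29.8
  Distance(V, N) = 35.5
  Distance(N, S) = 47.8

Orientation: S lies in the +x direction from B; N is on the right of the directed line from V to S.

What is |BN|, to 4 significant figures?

6.463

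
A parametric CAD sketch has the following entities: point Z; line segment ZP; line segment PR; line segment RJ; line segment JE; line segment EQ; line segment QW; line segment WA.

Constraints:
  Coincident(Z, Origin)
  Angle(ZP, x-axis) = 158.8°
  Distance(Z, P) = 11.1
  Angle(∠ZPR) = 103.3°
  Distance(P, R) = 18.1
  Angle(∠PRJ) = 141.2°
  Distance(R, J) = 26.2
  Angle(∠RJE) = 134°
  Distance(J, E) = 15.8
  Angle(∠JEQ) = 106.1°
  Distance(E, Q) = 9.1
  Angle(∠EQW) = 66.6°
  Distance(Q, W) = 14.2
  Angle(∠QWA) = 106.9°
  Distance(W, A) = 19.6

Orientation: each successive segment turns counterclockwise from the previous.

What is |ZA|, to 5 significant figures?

53.774

Z is at the origin; ZP runs at 158.8° with length 11.1, so P = (-10.349, 4.0140). ∠ZPR = 103.3° gives PR at -124.50° from the x-axis; with |PR| = 18.1, R = (-20.601, -10.903). ∠PRJ = 141.2° gives RJ at -85.700° from the x-axis; with |RJ| = 26.2, J = (-18.636, -37.029). ∠RJE = 134.0° gives JE at -39.700° from the x-axis; with |JE| = 15.8, E = (-6.4798, -47.121). ∠JEQ = 106.1° gives EQ at 34.200° from the x-axis; with |EQ| = 9.1, Q = (1.0466, -42.006). ∠EQW = 66.6° gives QW at 147.60° from the x-axis; with |QW| = 14.2, W = (-10.943, -34.398). ∠QWA = 106.9° gives WA at -139.30° from the x-axis; with |WA| = 19.6, A = (-25.802, -47.179). Then |ZA| = |A − Z| = 53.774.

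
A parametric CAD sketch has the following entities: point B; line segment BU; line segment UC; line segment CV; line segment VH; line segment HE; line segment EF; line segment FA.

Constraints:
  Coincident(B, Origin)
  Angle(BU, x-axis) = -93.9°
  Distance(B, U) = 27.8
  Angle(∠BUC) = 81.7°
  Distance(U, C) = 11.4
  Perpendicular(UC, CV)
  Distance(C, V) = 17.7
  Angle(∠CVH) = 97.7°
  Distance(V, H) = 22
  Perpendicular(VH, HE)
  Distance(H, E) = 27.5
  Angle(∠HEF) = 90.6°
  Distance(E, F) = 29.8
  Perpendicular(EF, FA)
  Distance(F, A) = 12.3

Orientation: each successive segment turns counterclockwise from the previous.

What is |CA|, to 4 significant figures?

5.914

B is at the origin; BU runs at -93.9° with length 27.8, so U = (-1.891, -27.74). ∠BUC = 81.7° gives UC at 4.400° from the x-axis; with |UC| = 11.4, C = (9.476, -26.86). The perpendicularity gives CV at right angles to UC, so CV runs at 94.40°; with |CV| = 17.7, V = (8.118, -9.213). ∠CVH = 97.7° gives VH at 176.7° from the x-axis; with |VH| = 22.0, H = (-13.85, -7.947). VH is perpendicular to HE, so HE runs at -93.30°; with |HE| = 27.5, E = (-15.43, -35.40). ∠HEF = 90.6° gives EF at -3.900° from the x-axis; with |EF| = 29.8, F = (14.30, -37.43). The perpendicularity gives FA at right angles to EF, so FA runs at 86.10°; with |FA| = 12.3, A = (15.14, -25.16). Then |CA| = |A − C| = 5.914.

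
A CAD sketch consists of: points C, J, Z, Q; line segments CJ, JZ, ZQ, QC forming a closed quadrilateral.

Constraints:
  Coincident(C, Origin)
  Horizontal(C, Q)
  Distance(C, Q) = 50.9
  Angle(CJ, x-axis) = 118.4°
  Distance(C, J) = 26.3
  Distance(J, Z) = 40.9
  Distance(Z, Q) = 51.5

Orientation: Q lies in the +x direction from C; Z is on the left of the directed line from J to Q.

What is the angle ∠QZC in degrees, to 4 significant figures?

60.75°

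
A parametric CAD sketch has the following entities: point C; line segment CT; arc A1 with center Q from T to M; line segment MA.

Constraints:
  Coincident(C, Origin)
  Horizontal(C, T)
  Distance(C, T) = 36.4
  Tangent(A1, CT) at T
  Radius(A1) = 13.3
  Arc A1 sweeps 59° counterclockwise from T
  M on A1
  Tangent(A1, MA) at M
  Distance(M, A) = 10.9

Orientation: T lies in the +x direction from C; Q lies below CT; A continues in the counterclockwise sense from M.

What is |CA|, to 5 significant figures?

25.005

On A1, T sits at bearing 90° from Q; a 59° counterclockwise sweep puts M at bearing 149°, so M = Q + 13.3·(cos 149°, sin 149°) = (25.000, -6.4500). Since A1 is tangent to MA there, QM ⟂ MA, so MA runs along (−sin 149°, cos 149°); with |MA| = 10.9, A = (19.386, -15.793). Then |CA| = |A − C| = 25.005.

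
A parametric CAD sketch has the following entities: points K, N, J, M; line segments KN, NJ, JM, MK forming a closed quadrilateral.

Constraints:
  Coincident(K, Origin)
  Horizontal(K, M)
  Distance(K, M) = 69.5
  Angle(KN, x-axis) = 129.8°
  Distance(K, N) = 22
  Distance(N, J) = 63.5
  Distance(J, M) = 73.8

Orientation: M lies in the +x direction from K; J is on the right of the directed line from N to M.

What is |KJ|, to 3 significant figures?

43.2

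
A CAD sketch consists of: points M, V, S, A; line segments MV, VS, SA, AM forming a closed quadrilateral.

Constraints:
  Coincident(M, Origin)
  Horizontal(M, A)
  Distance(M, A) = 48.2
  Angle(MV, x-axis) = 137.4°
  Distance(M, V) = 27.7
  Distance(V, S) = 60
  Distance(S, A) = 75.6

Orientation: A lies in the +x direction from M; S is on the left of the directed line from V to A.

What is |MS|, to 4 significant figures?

69.15

M is at the origin; M and A share the same y with |MA| = 48.2 and A in +x, so A = (48.2, 0). MV runs at 137.4° with |MV| = 27.7, so V = (-20.39, 18.75). S is determined by |VS| = 60.0 and |SA| = 75.6 together: it lies at the intersection of circle(V, 60.0) and circle(A, 75.6). With |VA| = 71.11, the foot of the radical line on VA is 20.68 from V and the perpendicular offset is √(60.0² − 20.68²) = 56.32. Taking the left-of-VA solution: S = (14.41, 67.63).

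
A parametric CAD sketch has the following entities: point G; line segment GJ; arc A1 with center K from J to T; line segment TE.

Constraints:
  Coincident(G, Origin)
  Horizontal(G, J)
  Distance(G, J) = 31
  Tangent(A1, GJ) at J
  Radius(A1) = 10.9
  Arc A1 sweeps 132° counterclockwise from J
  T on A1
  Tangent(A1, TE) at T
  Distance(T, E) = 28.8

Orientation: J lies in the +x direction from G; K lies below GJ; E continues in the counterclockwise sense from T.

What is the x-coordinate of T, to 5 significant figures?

22.900

G is at the origin; GJ is horizontal with |GJ| = 31.0 and J on the +x side, so J = (31.000, 0.0000). Tangency of A1 to GJ means the radius KJ is perpendicular to GJ, so K = J + (0, -10.9) = (31.000, -10.900). On A1, J sits at bearing 90° from K; a 132° counterclockwise sweep puts T at bearing 222°, so T = K + 10.9·(cos 222°, sin 222°) = (22.900, -18.194). So T.x = 22.900.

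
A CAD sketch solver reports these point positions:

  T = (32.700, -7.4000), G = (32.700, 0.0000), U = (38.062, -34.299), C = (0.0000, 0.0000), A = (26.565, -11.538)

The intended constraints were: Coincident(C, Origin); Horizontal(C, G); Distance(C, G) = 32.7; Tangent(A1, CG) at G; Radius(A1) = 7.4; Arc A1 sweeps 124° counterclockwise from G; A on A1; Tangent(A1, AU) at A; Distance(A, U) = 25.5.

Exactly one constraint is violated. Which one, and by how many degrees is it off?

Tangent(A1, AU) at A — off by 7.20°.

C = (0.00, 0.00) ✓; C.y = 0.00, G.y = 0.00 ✓; |CG| = 32.70 ✓; ∠(TG, GC) = 90.00° ✓; |TG| = 7.400 ✓; bearing(T→A) − bearing(T→G) = 124.0° ✓; |TA| = 7.400 ✓; ∠(TA, AU) = 97.20° ✗; |AU| = 25.50 ✓.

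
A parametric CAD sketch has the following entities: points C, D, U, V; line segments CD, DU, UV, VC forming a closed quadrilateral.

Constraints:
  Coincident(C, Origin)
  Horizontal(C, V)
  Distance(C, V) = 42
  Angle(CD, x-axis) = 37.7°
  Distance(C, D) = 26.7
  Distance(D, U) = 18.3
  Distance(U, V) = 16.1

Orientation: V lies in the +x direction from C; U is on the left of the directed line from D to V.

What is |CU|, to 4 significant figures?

42.50

Checks: |DU| = 18.30 ✓; |UV| = 16.10 ✓.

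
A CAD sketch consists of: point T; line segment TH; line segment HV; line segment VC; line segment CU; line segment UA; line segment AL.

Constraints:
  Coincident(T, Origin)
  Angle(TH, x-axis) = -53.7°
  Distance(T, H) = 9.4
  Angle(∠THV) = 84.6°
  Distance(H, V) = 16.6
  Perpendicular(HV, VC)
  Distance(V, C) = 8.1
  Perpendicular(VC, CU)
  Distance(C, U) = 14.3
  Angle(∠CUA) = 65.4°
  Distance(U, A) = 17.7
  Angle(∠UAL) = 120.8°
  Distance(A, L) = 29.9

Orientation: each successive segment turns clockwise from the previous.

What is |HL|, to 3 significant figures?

41.0

T is at the origin; TH runs at -53.7° with length 9.4, so H = (5.56, -7.58). ∠THV = 84.6° gives HV at -149° from the x-axis; with |HV| = 16.6, V = (-8.68, -16.1). HV ⟂ VC, so VC runs at 121°; with |VC| = 8.1, C = (-12.8, -9.15). The perpendicularity gives CU at right angles to VC, so CU runs at 30.9°; with |CU| = 14.3, U = (-0.568, -1.81). ∠CUA = 65.4° gives UA at -83.7° from the x-axis; with |UA| = 17.7, A = (1.37, -19.4). ∠UAL = 120.8° gives AL at -143° from the x-axis; with |AL| = 29.9, L = (-22.5, -37.4). Then |HL| = |L − H| = 41.0.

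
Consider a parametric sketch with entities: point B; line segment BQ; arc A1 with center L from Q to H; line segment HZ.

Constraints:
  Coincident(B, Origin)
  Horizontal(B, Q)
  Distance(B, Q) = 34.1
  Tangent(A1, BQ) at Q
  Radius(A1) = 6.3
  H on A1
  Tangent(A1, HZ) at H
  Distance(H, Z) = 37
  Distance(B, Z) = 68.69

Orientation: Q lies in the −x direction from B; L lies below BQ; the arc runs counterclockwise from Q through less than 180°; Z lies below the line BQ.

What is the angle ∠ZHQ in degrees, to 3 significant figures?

152°

Checks: B.y = 0.00, Q.y = 0.00 ✓; |LH| = 6.300 ✓; ∠(LH, HZ) = 90.00° ✓; |HZ| = 37.00 ✓; |BZ| = 68.69 ✓.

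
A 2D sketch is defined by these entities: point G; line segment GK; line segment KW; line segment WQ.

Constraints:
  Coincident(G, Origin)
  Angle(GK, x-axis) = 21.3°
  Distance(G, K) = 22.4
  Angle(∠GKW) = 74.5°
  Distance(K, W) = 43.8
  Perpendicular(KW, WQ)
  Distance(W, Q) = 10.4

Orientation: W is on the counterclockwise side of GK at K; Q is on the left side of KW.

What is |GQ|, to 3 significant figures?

39.4

G is at the origin; GK runs at 21.3° with length 22.4, so K = 22.4·(cos 21.3°, sin 21.3°) = (20.9, 8.14). ∠GKW = 74.5°, so KW runs at 21.3° + (180° − 74.5°) = 127° from the x-axis; with |KW| = 43.8, W = K + 43.8·(cos 127°, sin 127°) = (-5.37, 43.2). KW ⟂ WQ; with |WQ| = 10.4 on the left of KW, Q = W + 10.4·(-0.801, -0.599) = (-13.7, 37.0). Then |GQ| = |Q − G| = 39.4.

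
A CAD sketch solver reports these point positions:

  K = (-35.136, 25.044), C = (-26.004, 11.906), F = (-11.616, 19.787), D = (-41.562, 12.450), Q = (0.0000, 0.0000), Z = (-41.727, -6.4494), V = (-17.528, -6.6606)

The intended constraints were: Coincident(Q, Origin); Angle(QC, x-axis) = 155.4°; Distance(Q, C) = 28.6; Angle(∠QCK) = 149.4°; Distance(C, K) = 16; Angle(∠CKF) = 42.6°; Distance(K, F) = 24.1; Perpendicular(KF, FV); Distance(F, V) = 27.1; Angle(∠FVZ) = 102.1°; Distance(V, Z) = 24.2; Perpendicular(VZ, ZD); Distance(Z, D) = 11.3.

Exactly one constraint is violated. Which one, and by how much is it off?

Distance(Z, D) = 11.3 — off by 7.60.

Q = (0.00, 0.00) ✓; QC at 155.4° ✓; |QC| = 28.60 ✓; ∠QCK = 149.4° ✓; |CK| = 16.00 ✓; ∠CKF = 42.60° ✓; |KF| = 24.10 ✓; ∠(KF, FV) = 90.00° ✓; |FV| = 27.10 ✓; ∠FVZ = 102.1° ✓; |VZ| = 24.20 ✓; ∠(VZ, ZD) = 90.00° ✓; |ZD| = 18.90 ✗.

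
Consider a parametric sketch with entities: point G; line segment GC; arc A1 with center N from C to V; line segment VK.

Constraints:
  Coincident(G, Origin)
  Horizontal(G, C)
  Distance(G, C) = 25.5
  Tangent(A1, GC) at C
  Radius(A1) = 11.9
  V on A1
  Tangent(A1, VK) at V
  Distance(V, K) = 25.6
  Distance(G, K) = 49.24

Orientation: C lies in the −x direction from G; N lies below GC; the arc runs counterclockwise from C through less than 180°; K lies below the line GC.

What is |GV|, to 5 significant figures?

39.981

G is at the origin; G and C share the same y with |GC| = 25.5 and C on the −x side, so C = (-25.500, 0.0000). A1 meets GC tangentially, so NC is at right angles to GC, so N = C + (0, -11.9) = (-25.500, -11.900). Since NV ⟂ VK (tangency), |NK| = √(11.9² + 25.6²) = 28.231 regardless of where V sits on A1. So K lies on both circle(G, 49.24) and circle(N, 28.231); the below-GC intersection is K = (-28.803, -39.937). V is the foot of the tangent from K: V = (-36.804, -15.619).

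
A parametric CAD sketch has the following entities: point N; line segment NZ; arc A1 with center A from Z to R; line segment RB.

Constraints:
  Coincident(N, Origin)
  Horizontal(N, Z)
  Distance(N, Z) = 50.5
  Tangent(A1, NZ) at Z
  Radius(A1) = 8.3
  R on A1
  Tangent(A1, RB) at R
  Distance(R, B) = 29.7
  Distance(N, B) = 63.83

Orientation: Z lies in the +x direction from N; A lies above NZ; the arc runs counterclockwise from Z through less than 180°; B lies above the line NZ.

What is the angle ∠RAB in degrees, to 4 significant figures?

74.39°

Checks: |AZ| = 8.300 ✓; |AR| = 8.300 ✓; ∠(AR, RB) = 90.00° ✓; |RB| = 29.70 ✓; |NB| = 63.83 ✓.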